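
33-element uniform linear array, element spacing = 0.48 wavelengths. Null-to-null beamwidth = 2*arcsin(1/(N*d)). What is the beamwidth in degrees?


1/(N*d) = 1/(33*0.48) = 0.063131
BW = 2*arcsin(0.063131) = 7.2 degrees

7.2 degrees


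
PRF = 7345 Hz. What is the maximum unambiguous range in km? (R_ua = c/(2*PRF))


R_ua = 3e8 / (2 * 7345) = 20422.1 m = 20.4 km

20.4 km


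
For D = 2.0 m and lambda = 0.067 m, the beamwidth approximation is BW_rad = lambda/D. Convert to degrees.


BW_rad = 0.067 / 2.0 = 0.0335
BW_deg = 1.92 degrees

1.92 degrees


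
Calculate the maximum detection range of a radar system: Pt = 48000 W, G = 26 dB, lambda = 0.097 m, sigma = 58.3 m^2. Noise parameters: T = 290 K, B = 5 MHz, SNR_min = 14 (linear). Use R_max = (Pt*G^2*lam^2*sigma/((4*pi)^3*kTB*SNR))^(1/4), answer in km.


G_lin = 10^(26/10) = 398.107171
R^4 = 48000 * 398.107171^2 * 0.097^2 * 58.3 / ((4*pi)^3 * 1.38e-23 * 290 * 5000000.0 * 14)
R^4 = 7.50669e18 m^4
R_max = (7.50669e18)^(1/4) = 52343.4 m = 52.3 km

52.3 km


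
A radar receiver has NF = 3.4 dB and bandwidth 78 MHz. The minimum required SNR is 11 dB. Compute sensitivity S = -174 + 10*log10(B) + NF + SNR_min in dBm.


10*log10(78000000.0) = 78.92
S = -174 + 78.92 + 3.4 + 11 = -80.7 dBm

-80.7 dBm


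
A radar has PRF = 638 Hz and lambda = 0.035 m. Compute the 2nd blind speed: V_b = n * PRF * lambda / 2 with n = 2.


V_blind = 2 * 638 * 0.035 / 2 = 22.3 m/s

22.3 m/s


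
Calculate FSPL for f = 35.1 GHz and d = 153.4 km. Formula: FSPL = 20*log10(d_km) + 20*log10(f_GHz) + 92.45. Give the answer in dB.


20*log10(153.4) = 43.72
20*log10(35.1) = 30.91
FSPL = 167.1 dB

167.1 dB


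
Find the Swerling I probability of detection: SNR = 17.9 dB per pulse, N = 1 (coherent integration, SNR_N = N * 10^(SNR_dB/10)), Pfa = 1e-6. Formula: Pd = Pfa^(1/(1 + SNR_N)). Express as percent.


SNR_lin = 10^(17.9/10) = 61.6595
SNR_N = 1 * 61.6595 = 61.6595
1/(1 + SNR_N) = 1/62.6595 = 0.0159593
Pd = (1e-6)^0.0159593 = 0.80213
Pd = 80.2%

80.2%


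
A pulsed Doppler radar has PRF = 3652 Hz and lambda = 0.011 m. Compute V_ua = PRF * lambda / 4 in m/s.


V_ua = 3652 * 0.011 / 4 = 10.0 m/s

10.0 m/s


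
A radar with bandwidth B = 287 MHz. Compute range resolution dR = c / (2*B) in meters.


dR = 3e8 / (2 * 287000000.0) = 0.52 m

0.52 m


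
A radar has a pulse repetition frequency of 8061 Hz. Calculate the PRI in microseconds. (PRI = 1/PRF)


PRI = 1/8061 = 0.0001240541 s = 124.1 us

124.1 us


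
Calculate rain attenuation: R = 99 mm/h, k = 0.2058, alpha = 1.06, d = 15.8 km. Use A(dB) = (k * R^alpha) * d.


gamma = 0.2058 * 99^1.06 = 26.842235 dB/km
A = 26.842235 * 15.8 = 424.11 dB

424.11 dB


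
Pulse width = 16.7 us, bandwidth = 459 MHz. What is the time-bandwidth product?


TBP = 16.7 * 459 = 7665.3

7665.3


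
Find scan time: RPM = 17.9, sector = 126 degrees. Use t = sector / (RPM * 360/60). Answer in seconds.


t = 126 / (17.9 * 360) * 60 = 1.17 s

1.17 s


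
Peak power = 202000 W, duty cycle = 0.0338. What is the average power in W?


P_avg = 202000 * 0.0338 = 6827.6 W

6827.6 W


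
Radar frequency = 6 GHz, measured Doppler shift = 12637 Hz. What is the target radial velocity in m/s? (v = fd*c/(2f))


v = 12637 * 3e8 / (2 * 6000000000.0) = 315.9 m/s

315.9 m/s


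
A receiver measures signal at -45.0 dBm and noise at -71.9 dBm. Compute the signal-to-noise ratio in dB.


SNR = -45.0 - (-71.9) = 26.9 dB

26.9 dB


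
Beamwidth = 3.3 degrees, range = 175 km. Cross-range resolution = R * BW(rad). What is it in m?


BW_rad = 0.057595865
CR = 175000 * 0.057595865 = 10079.3 m

10079.3 m


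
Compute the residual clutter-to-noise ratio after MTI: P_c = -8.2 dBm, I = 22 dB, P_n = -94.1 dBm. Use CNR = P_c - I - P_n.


CNR = -8.2 - 22 - (-94.1) = 63.9 dB

63.9 dB


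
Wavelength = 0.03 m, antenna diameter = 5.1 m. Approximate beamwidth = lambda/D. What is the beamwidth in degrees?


BW_rad = 0.03 / 5.1 = 0.005882
BW_deg = 0.34 degrees

0.34 degrees


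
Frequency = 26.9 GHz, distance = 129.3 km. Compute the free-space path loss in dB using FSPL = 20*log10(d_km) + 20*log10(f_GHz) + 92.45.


20*log10(129.3) = 42.23
20*log10(26.9) = 28.6
FSPL = 163.3 dB

163.3 dB


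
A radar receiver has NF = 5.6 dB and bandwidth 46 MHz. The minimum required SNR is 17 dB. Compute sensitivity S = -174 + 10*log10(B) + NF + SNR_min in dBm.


10*log10(46000000.0) = 76.63
S = -174 + 76.63 + 5.6 + 17 = -74.8 dBm

-74.8 dBm


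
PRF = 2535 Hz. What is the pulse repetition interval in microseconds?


PRI = 1/2535 = 0.0003944773 s = 394.5 us

394.5 us


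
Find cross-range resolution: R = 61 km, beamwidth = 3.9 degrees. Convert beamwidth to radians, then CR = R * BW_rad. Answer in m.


BW_rad = 0.068067841
CR = 61000 * 0.068067841 = 4152.1 m

4152.1 m


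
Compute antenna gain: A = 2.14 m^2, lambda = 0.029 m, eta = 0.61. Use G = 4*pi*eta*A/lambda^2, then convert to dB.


G_linear = 4*pi*0.61*2.14/0.029^2 = 19505.52
G_dB = 10*log10(19505.52) = 42.9 dB

42.9 dB


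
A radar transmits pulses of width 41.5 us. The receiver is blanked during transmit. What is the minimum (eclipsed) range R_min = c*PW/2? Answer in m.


R_min = 3e8 * 41.5e-6 / 2 = 6225.0 m

6225.0 m


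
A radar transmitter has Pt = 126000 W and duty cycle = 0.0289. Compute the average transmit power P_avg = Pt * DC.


P_avg = 126000 * 0.0289 = 3641.4 W

3641.4 W


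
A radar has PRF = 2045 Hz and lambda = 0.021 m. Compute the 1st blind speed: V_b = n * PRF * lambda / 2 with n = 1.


V_blind = 1 * 2045 * 0.021 / 2 = 21.5 m/s

21.5 m/s


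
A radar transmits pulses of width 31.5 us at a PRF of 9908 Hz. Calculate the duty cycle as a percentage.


DC = 31.5e-6 * 9908 * 100 = 31.21%

31.21%


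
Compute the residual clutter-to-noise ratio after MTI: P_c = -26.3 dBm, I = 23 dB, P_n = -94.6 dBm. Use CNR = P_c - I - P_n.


CNR = -26.3 - 23 - (-94.6) = 45.3 dB

45.3 dB


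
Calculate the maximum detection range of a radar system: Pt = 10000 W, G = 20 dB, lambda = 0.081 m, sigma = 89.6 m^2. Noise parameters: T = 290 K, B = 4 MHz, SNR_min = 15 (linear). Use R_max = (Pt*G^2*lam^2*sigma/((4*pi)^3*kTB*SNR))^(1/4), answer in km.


G_lin = 10^(20/10) = 100.0
R^4 = 10000 * 100.0^2 * 0.081^2 * 89.6 / ((4*pi)^3 * 1.38e-23 * 290 * 4000000.0 * 15)
R^4 = 1.23373e17 m^4
R_max = (1.23373e17)^(1/4) = 18741.5 m = 18.7 km

18.7 km


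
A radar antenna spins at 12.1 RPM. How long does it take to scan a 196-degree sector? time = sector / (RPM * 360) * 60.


t = 196 / (12.1 * 360) * 60 = 2.7 s

2.7 s


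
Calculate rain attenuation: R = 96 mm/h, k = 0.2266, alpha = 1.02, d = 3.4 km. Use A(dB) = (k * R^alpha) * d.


gamma = 0.2266 * 96^1.02 = 23.832882 dB/km
A = 23.832882 * 3.4 = 81.03 dB

81.03 dB


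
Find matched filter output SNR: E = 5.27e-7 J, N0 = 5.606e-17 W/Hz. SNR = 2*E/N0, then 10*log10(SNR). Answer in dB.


SNR_lin = 2 * 5.27e-7 / 5.606e-17 = 1.88e10
SNR_dB = 10*log10(1.88e10) = 102.7 dB

102.7 dB


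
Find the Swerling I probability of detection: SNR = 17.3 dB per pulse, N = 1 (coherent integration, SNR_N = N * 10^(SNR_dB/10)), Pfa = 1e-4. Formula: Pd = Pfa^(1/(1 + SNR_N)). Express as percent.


SNR_lin = 10^(17.3/10) = 53.70318
SNR_N = 1 * 53.70318 = 53.70318
1/(1 + SNR_N) = 1/54.70318 = 0.0182805
Pd = (1e-4)^0.0182805 = 0.84504
Pd = 84.5%

84.5%


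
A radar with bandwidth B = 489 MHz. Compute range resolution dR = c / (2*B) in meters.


dR = 3e8 / (2 * 489000000.0) = 0.31 m

0.31 m


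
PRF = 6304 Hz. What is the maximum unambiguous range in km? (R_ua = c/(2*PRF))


R_ua = 3e8 / (2 * 6304) = 23794.4 m = 23.8 km

23.8 km


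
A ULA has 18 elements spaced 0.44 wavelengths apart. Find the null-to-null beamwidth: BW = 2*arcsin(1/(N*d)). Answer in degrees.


1/(N*d) = 1/(18*0.44) = 0.126263
BW = 2*arcsin(0.126263) = 14.5 degrees

14.5 degrees


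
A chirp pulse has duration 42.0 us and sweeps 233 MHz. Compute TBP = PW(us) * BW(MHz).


TBP = 42.0 * 233 = 9786.0

9786.0


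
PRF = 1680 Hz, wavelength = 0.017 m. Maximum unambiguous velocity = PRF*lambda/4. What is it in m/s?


V_ua = 1680 * 0.017 / 4 = 7.1 m/s

7.1 m/s


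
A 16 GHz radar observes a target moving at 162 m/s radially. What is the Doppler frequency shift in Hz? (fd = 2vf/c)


fd = 2 * 162 * 16000000000.0 / 3e8 = 17280.0 Hz

17280.0 Hz


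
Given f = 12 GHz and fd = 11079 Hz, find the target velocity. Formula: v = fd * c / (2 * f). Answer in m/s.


v = 11079 * 3e8 / (2 * 12000000000.0) = 138.5 m/s

138.5 m/s


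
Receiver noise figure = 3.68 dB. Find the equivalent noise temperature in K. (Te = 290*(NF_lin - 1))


NF_lin = 10^(3.68/10) = 2.333458
Te = 290 * (2.333458 - 1) = 386.7 K

386.7 K


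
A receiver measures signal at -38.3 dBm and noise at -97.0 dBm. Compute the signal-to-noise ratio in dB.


SNR = -38.3 - (-97.0) = 58.7 dB

58.7 dB


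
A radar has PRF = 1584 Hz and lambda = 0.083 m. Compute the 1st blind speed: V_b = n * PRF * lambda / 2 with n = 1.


V_blind = 1 * 1584 * 0.083 / 2 = 65.7 m/s

65.7 m/s


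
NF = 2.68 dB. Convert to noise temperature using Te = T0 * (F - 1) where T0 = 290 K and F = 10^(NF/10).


NF_lin = 10^(2.68/10) = 1.853532
Te = 290 * (1.853532 - 1) = 247.5 K

247.5 K


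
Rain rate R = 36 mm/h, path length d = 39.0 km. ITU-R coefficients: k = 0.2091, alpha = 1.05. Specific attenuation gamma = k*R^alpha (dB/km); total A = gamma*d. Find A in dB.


gamma = 0.2091 * 36^1.05 = 9.00475 dB/km
A = 9.00475 * 39.0 = 351.19 dB

351.19 dB


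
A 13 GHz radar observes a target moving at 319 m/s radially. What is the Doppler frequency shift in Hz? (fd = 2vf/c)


fd = 2 * 319 * 13000000000.0 / 3e8 = 27646.7 Hz

27646.7 Hz


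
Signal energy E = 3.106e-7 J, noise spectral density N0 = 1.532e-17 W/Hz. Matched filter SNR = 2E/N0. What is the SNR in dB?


SNR_lin = 2 * 3.106e-7 / 1.532e-17 = 4.055e10
SNR_dB = 10*log10(4.055e10) = 106.1 dB

106.1 dB


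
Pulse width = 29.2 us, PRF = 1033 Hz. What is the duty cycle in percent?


DC = 29.2e-6 * 1033 * 100 = 3.02%

3.02%


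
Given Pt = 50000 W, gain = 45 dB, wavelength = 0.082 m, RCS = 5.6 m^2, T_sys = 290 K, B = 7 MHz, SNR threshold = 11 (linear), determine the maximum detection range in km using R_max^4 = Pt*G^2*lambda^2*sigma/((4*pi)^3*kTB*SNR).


G_lin = 10^(45/10) = 31622.776602
R^4 = 50000 * 31622.776602^2 * 0.082^2 * 5.6 / ((4*pi)^3 * 1.38e-23 * 290 * 7000000.0 * 11)
R^4 = 3.07885e21 m^4
R_max = (3.07885e21)^(1/4) = 235557.6 m = 235.6 km

235.6 km


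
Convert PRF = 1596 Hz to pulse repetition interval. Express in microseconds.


PRI = 1/1596 = 0.0006265664 s = 626.6 us

626.6 us


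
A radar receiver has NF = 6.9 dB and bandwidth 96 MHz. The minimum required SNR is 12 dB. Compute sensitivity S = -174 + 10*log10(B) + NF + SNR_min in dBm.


10*log10(96000000.0) = 79.82
S = -174 + 79.82 + 6.9 + 12 = -75.3 dBm

-75.3 dBm


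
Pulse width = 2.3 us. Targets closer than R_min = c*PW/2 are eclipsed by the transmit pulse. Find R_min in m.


R_min = 3e8 * 2.3e-6 / 2 = 345.0 m

345.0 m


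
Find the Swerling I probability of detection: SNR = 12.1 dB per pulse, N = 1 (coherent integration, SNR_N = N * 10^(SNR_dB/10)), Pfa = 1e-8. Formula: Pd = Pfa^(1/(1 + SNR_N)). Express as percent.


SNR_lin = 10^(12.1/10) = 16.2181
SNR_N = 1 * 16.2181 = 16.2181
1/(1 + SNR_N) = 1/17.2181 = 0.0580784
Pd = (1e-8)^0.0580784 = 0.34306
Pd = 34.3%

34.3%


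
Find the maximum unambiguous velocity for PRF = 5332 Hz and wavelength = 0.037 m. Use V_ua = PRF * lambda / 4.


V_ua = 5332 * 0.037 / 4 = 49.3 m/s

49.3 m/s


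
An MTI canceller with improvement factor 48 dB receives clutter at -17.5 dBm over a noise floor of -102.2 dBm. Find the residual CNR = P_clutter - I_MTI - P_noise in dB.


CNR = -17.5 - 48 - (-102.2) = 36.7 dB

36.7 dB


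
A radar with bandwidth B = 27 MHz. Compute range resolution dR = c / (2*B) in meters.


dR = 3e8 / (2 * 27000000.0) = 5.56 m

5.56 m


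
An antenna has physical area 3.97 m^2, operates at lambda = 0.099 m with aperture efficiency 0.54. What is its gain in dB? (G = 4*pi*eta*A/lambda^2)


G_linear = 4*pi*0.54*3.97/0.099^2 = 2748.68
G_dB = 10*log10(2748.68) = 34.4 dB

34.4 dB


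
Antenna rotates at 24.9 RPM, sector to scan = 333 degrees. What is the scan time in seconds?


t = 333 / (24.9 * 360) * 60 = 2.23 s

2.23 s


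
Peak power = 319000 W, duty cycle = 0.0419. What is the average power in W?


P_avg = 319000 * 0.0419 = 13366.1 W

13366.1 W


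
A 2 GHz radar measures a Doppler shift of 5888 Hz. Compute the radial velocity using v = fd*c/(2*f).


v = 5888 * 3e8 / (2 * 2000000000.0) = 441.6 m/s

441.6 m/s


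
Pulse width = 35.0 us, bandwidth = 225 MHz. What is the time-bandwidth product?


TBP = 35.0 * 225 = 7875.0

7875.0


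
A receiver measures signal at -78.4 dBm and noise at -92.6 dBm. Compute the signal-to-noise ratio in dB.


SNR = -78.4 - (-92.6) = 14.2 dB

14.2 dB


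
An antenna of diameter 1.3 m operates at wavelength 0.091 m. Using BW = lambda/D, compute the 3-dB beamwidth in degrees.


BW_rad = 0.091 / 1.3 = 0.07
BW_deg = 4.01 degrees

4.01 degrees


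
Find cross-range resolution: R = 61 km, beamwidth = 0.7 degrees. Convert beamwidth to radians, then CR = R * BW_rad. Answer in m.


BW_rad = 0.012217305
CR = 61000 * 0.012217305 = 745.3 m

745.3 m


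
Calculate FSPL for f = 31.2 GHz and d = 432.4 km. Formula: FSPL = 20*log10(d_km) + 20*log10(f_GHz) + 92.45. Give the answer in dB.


20*log10(432.4) = 52.72
20*log10(31.2) = 29.88
FSPL = 175.1 dB

175.1 dB


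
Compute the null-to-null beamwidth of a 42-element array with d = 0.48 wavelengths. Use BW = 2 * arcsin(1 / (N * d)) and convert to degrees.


1/(N*d) = 1/(42*0.48) = 0.049603
BW = 2*arcsin(0.049603) = 5.7 degrees

5.7 degrees


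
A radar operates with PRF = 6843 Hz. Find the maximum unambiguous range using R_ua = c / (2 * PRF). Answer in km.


R_ua = 3e8 / (2 * 6843) = 21920.2 m = 21.9 km

21.9 km


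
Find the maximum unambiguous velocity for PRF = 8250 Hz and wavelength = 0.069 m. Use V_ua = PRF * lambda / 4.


V_ua = 8250 * 0.069 / 4 = 142.3 m/s

142.3 m/s


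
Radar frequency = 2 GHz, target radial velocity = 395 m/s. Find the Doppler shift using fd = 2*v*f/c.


fd = 2 * 395 * 2000000000.0 / 3e8 = 5266.7 Hz

5266.7 Hz


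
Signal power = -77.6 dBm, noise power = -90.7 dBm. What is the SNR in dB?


SNR = -77.6 - (-90.7) = 13.1 dB

13.1 dB


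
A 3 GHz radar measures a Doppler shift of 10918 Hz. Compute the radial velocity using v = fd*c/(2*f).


v = 10918 * 3e8 / (2 * 3000000000.0) = 545.9 m/s

545.9 m/s


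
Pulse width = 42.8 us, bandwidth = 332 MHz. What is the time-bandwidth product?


TBP = 42.8 * 332 = 14209.6

14209.6


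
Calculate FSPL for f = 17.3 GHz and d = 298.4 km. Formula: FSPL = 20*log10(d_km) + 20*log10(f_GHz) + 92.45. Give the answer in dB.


20*log10(298.4) = 49.5
20*log10(17.3) = 24.76
FSPL = 166.7 dB

166.7 dB


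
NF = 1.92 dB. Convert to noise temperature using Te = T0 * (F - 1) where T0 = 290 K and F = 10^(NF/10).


NF_lin = 10^(1.92/10) = 1.555966
Te = 290 * (1.555966 - 1) = 161.2 K

161.2 K


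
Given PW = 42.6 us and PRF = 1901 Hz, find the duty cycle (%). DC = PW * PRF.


DC = 42.6e-6 * 1901 * 100 = 8.1%

8.1%


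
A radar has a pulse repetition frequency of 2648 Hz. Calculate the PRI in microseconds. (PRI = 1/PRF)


PRI = 1/2648 = 0.0003776435 s = 377.6 us

377.6 us


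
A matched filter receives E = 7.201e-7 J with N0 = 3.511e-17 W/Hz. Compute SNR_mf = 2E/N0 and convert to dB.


SNR_lin = 2 * 7.201e-7 / 3.511e-17 = 4.102e10
SNR_dB = 10*log10(4.102e10) = 106.1 dB

106.1 dB


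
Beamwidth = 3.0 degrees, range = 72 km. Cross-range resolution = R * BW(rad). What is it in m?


BW_rad = 0.052359878
CR = 72000 * 0.052359878 = 3769.9 m

3769.9 m


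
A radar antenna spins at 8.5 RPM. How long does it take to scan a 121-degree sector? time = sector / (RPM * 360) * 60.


t = 121 / (8.5 * 360) * 60 = 2.37 s

2.37 s


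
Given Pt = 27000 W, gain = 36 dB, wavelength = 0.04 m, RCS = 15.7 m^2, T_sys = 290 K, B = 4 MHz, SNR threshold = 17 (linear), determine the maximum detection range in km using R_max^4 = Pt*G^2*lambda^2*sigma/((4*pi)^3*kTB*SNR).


G_lin = 10^(36/10) = 3981.071706
R^4 = 27000 * 3981.071706^2 * 0.04^2 * 15.7 / ((4*pi)^3 * 1.38e-23 * 290 * 4000000.0 * 17)
R^4 = 1.99053e19 m^4
R_max = (1.99053e19)^(1/4) = 66794.7 m = 66.8 km

66.8 km


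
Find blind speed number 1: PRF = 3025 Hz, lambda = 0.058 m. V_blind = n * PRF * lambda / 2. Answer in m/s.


V_blind = 1 * 3025 * 0.058 / 2 = 87.7 m/s

87.7 m/s


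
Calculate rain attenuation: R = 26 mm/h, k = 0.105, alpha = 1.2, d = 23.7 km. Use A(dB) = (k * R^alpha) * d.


gamma = 0.105 * 26^1.2 = 5.237901 dB/km
A = 5.237901 * 23.7 = 124.14 dB

124.14 dB


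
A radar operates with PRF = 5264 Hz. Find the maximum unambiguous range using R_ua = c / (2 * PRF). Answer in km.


R_ua = 3e8 / (2 * 5264) = 28495.4 m = 28.5 km

28.5 km


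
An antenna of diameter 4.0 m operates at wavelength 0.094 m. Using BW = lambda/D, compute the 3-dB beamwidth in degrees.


BW_rad = 0.094 / 4.0 = 0.0235
BW_deg = 1.35 degrees

1.35 degrees


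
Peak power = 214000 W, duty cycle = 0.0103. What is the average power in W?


P_avg = 214000 * 0.0103 = 2204.2 W

2204.2 W


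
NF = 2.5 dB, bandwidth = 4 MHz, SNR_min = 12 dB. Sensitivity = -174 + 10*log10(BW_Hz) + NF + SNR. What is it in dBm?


10*log10(4000000.0) = 66.02
S = -174 + 66.02 + 2.5 + 12 = -93.5 dBm

-93.5 dBm


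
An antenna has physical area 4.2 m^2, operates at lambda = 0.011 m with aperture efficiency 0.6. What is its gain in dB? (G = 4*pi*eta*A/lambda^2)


G_linear = 4*pi*0.6*4.2/0.011^2 = 261712.84
G_dB = 10*log10(261712.84) = 54.2 dB

54.2 dB


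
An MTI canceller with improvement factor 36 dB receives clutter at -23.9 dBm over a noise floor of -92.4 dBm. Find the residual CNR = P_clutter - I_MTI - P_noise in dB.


CNR = -23.9 - 36 - (-92.4) = 32.5 dB

32.5 dB


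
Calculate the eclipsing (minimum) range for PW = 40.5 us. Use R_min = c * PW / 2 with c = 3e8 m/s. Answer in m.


R_min = 3e8 * 40.5e-6 / 2 = 6075.0 m

6075.0 m


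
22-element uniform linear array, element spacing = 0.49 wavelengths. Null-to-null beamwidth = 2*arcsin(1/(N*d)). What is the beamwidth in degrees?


1/(N*d) = 1/(22*0.49) = 0.092764
BW = 2*arcsin(0.092764) = 10.6 degrees

10.6 degrees


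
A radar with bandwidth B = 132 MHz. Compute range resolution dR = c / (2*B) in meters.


dR = 3e8 / (2 * 132000000.0) = 1.14 m

1.14 m


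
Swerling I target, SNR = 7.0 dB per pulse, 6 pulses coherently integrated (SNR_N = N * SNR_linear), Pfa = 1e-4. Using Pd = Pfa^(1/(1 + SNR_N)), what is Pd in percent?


SNR_lin = 10^(7.0/10) = 5.01187
SNR_N = 6 * 5.01187 = 30.07122
1/(1 + SNR_N) = 1/31.07122 = 0.0321841
Pd = (1e-4)^0.0321841 = 0.74347
Pd = 74.3%

74.3%


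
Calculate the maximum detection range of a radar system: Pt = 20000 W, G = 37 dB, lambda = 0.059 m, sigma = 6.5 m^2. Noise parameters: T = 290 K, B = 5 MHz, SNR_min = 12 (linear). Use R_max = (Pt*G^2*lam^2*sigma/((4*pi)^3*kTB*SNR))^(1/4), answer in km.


G_lin = 10^(37/10) = 5011.872336
R^4 = 20000 * 5011.872336^2 * 0.059^2 * 6.5 / ((4*pi)^3 * 1.38e-23 * 290 * 5000000.0 * 12)
R^4 = 2.38556e19 m^4
R_max = (2.38556e19)^(1/4) = 69887.2 m = 69.9 km

69.9 km


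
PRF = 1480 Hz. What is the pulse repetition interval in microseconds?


PRI = 1/1480 = 0.0006756757 s = 675.7 us

675.7 us


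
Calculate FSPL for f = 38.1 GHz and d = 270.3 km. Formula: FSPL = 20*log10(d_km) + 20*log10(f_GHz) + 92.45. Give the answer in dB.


20*log10(270.3) = 48.64
20*log10(38.1) = 31.62
FSPL = 172.7 dB

172.7 dB


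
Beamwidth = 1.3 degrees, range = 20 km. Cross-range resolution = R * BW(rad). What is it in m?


BW_rad = 0.02268928
CR = 20000 * 0.02268928 = 453.8 m

453.8 m


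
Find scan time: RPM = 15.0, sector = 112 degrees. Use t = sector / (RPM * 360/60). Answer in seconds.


t = 112 / (15.0 * 360) * 60 = 1.24 s

1.24 s


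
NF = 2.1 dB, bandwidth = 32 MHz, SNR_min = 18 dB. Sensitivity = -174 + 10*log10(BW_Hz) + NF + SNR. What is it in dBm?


10*log10(32000000.0) = 75.05
S = -174 + 75.05 + 2.1 + 18 = -78.8 dBm

-78.8 dBm


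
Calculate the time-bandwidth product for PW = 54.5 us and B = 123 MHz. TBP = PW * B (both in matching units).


TBP = 54.5 * 123 = 6703.5

6703.5


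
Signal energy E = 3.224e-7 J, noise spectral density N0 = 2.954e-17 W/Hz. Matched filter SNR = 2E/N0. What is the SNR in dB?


SNR_lin = 2 * 3.224e-7 / 2.954e-17 = 2.183e10
SNR_dB = 10*log10(2.183e10) = 103.4 dB

103.4 dB


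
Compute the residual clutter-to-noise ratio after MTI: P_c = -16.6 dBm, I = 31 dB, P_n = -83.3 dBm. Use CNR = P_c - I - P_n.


CNR = -16.6 - 31 - (-83.3) = 35.7 dB

35.7 dB


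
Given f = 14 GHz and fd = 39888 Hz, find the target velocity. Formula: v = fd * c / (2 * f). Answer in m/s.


v = 39888 * 3e8 / (2 * 14000000000.0) = 427.4 m/s

427.4 m/s


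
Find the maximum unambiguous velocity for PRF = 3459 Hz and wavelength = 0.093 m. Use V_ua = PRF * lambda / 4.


V_ua = 3459 * 0.093 / 4 = 80.4 m/s

80.4 m/s


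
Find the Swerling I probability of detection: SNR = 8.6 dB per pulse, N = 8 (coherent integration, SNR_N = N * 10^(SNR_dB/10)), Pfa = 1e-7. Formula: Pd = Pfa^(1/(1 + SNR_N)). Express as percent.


SNR_lin = 10^(8.6/10) = 7.24436
SNR_N = 8 * 7.24436 = 57.95488
1/(1 + SNR_N) = 1/58.95488 = 0.0169621
Pd = (1e-7)^0.0169621 = 0.76079
Pd = 76.1%

76.1%


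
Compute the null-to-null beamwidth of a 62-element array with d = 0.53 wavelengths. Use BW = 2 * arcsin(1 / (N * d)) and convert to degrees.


1/(N*d) = 1/(62*0.53) = 0.030432
BW = 2*arcsin(0.030432) = 3.5 degrees

3.5 degrees


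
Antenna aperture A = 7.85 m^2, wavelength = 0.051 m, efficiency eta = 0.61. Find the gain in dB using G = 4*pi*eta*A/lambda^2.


G_linear = 4*pi*0.61*7.85/0.051^2 = 23134.97
G_dB = 10*log10(23134.97) = 43.6 dB

43.6 dB


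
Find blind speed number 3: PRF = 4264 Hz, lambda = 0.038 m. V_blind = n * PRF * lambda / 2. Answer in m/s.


V_blind = 3 * 4264 * 0.038 / 2 = 243.0 m/s

243.0 m/s


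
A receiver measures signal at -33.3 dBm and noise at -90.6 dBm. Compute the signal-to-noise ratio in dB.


SNR = -33.3 - (-90.6) = 57.3 dB

57.3 dB


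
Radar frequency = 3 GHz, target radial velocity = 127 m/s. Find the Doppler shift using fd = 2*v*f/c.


fd = 2 * 127 * 3000000000.0 / 3e8 = 2540.0 Hz

2540.0 Hz


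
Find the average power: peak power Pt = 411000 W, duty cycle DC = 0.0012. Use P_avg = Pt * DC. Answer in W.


P_avg = 411000 * 0.0012 = 493.2 W

493.2 W


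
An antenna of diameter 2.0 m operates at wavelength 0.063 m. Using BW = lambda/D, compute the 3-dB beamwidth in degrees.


BW_rad = 0.063 / 2.0 = 0.0315
BW_deg = 1.8 degrees

1.8 degrees


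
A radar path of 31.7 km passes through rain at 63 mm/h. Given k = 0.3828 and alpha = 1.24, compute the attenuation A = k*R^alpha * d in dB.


gamma = 0.3828 * 63^1.24 = 65.185982 dB/km
A = 65.185982 * 31.7 = 2066.4 dB

2066.4 dB


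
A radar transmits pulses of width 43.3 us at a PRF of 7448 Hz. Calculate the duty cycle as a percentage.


DC = 43.3e-6 * 7448 * 100 = 32.25%

32.25%


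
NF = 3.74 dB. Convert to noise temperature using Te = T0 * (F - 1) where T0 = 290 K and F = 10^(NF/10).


NF_lin = 10^(3.74/10) = 2.36592
Te = 290 * (2.36592 - 1) = 396.1 K

396.1 K


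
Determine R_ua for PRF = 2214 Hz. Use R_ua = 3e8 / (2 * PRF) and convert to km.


R_ua = 3e8 / (2 * 2214) = 67750.7 m = 67.8 km

67.8 km


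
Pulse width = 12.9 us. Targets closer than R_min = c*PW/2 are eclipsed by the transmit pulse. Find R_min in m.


R_min = 3e8 * 12.9e-6 / 2 = 1935.0 m

1935.0 m


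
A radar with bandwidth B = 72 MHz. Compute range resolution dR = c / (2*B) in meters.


dR = 3e8 / (2 * 72000000.0) = 2.08 m

2.08 m


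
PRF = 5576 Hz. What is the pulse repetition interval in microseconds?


PRI = 1/5576 = 0.00017934 s = 179.3 us

179.3 us


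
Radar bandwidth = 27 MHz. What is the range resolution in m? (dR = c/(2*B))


dR = 3e8 / (2 * 27000000.0) = 5.56 m

5.56 m


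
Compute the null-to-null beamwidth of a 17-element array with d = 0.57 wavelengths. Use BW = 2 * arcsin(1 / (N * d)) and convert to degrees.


1/(N*d) = 1/(17*0.57) = 0.103199
BW = 2*arcsin(0.103199) = 11.8 degrees

11.8 degrees


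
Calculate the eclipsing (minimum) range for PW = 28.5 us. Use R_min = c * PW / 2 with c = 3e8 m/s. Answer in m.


R_min = 3e8 * 28.5e-6 / 2 = 4275.0 m

4275.0 m


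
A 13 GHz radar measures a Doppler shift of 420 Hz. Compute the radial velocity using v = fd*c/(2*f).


v = 420 * 3e8 / (2 * 13000000000.0) = 4.8 m/s

4.8 m/s


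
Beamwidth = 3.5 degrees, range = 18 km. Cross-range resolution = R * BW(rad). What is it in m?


BW_rad = 0.061086524
CR = 18000 * 0.061086524 = 1099.6 m

1099.6 m


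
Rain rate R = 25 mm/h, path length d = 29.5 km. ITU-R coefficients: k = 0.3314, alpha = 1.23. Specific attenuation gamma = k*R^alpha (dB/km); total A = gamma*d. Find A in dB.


gamma = 0.3314 * 25^1.23 = 17.370756 dB/km
A = 17.370756 * 29.5 = 512.44 dB

512.44 dB


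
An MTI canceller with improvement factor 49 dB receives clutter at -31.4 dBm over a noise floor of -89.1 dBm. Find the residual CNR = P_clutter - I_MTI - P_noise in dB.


CNR = -31.4 - 49 - (-89.1) = 8.7 dB

8.7 dB


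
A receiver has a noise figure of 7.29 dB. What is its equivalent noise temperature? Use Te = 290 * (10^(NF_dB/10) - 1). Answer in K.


NF_lin = 10^(7.29/10) = 5.357967
Te = 290 * (5.357967 - 1) = 1263.8 K

1263.8 K


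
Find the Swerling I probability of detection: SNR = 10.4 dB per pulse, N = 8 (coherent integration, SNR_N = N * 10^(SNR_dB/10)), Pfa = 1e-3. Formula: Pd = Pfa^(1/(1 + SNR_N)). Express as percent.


SNR_lin = 10^(10.4/10) = 10.96478
SNR_N = 8 * 10.96478 = 87.71824
1/(1 + SNR_N) = 1/88.71824 = 0.0112716
Pd = (1e-3)^0.0112716 = 0.92509
Pd = 92.5%

92.5%


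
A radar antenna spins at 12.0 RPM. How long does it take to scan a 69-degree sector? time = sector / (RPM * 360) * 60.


t = 69 / (12.0 * 360) * 60 = 0.96 s

0.96 s


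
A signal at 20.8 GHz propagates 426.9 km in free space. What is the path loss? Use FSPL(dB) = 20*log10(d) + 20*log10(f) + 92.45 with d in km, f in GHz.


20*log10(426.9) = 52.61
20*log10(20.8) = 26.36
FSPL = 171.4 dB

171.4 dB


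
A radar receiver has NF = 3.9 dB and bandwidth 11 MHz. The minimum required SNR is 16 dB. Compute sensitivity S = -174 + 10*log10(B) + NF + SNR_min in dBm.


10*log10(11000000.0) = 70.41
S = -174 + 70.41 + 3.9 + 16 = -83.7 dBm

-83.7 dBm


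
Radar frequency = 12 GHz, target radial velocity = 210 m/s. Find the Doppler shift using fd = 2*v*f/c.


fd = 2 * 210 * 12000000000.0 / 3e8 = 16800.0 Hz

16800.0 Hz


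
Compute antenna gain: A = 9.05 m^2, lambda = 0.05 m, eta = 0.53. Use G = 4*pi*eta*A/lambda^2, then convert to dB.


G_linear = 4*pi*0.53*9.05/0.05^2 = 24109.84
G_dB = 10*log10(24109.84) = 43.8 dB

43.8 dB


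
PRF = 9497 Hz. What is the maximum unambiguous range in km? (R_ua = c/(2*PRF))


R_ua = 3e8 / (2 * 9497) = 15794.5 m = 15.8 km

15.8 km


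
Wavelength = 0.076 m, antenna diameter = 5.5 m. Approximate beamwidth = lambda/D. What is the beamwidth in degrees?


BW_rad = 0.076 / 5.5 = 0.013818
BW_deg = 0.79 degrees

0.79 degrees


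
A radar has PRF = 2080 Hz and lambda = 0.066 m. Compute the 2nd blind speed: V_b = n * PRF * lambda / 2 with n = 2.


V_blind = 2 * 2080 * 0.066 / 2 = 137.3 m/s

137.3 m/s


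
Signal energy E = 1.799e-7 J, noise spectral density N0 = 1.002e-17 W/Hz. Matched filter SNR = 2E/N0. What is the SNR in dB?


SNR_lin = 2 * 1.799e-7 / 1.002e-17 = 3.591e10
SNR_dB = 10*log10(3.591e10) = 105.6 dB

105.6 dB


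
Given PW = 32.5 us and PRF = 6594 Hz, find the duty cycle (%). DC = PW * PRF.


DC = 32.5e-6 * 6594 * 100 = 21.43%

21.43%


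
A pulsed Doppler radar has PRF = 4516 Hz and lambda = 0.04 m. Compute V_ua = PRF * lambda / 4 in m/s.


V_ua = 4516 * 0.04 / 4 = 45.2 m/s

45.2 m/s


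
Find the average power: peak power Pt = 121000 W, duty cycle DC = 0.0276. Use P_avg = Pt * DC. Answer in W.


P_avg = 121000 * 0.0276 = 3339.6 W

3339.6 W


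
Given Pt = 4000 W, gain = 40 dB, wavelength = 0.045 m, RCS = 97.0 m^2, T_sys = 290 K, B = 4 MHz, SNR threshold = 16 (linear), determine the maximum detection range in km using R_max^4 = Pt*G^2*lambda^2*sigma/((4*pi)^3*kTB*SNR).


G_lin = 10^(40/10) = 10000.0
R^4 = 4000 * 10000.0^2 * 0.045^2 * 97.0 / ((4*pi)^3 * 1.38e-23 * 290 * 4000000.0 * 16)
R^4 = 1.54586e20 m^4
R_max = (1.54586e20)^(1/4) = 111504.5 m = 111.5 km

111.5 km


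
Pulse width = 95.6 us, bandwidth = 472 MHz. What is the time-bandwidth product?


TBP = 95.6 * 472 = 45123.2

45123.2


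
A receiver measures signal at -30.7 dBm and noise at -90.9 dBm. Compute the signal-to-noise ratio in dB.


SNR = -30.7 - (-90.9) = 60.2 dB

60.2 dB


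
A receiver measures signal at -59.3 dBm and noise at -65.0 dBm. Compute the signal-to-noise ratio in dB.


SNR = -59.3 - (-65.0) = 5.7 dB

5.7 dB


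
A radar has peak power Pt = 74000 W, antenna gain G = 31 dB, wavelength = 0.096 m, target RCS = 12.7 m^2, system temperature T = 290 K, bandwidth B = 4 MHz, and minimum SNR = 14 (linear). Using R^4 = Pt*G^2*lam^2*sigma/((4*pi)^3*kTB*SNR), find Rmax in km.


G_lin = 10^(31/10) = 1258.925412
R^4 = 74000 * 1258.925412^2 * 0.096^2 * 12.7 / ((4*pi)^3 * 1.38e-23 * 290 * 4000000.0 * 14)
R^4 = 3.08662e19 m^4
R_max = (3.08662e19)^(1/4) = 74536.8 m = 74.5 km

74.5 km


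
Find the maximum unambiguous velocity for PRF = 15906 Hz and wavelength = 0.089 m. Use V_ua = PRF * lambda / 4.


V_ua = 15906 * 0.089 / 4 = 353.9 m/s

353.9 m/s


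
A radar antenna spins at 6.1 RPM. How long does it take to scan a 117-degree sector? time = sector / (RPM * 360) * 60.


t = 117 / (6.1 * 360) * 60 = 3.2 s

3.2 s


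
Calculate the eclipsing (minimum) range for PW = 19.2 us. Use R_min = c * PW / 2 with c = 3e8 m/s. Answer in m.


R_min = 3e8 * 19.2e-6 / 2 = 2880.0 m

2880.0 m


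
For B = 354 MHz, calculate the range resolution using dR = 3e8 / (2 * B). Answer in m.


dR = 3e8 / (2 * 354000000.0) = 0.42 m

0.42 m


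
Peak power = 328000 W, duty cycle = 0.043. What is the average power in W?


P_avg = 328000 * 0.043 = 14104.0 W

14104.0 W


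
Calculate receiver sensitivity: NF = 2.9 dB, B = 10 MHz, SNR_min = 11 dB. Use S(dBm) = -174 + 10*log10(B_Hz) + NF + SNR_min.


10*log10(10000000.0) = 70.0
S = -174 + 70.0 + 2.9 + 11 = -90.1 dBm

-90.1 dBm


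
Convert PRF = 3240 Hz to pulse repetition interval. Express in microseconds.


PRI = 1/3240 = 0.000308642 s = 308.6 us

308.6 us


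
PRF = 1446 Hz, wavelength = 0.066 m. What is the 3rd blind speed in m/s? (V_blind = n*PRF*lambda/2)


V_blind = 3 * 1446 * 0.066 / 2 = 143.2 m/s

143.2 m/s


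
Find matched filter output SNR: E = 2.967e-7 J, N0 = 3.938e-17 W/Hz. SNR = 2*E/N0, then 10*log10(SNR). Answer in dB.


SNR_lin = 2 * 2.967e-7 / 3.938e-17 = 1.507e10
SNR_dB = 10*log10(1.507e10) = 101.8 dB

101.8 dB


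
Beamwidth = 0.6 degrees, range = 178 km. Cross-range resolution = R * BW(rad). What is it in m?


BW_rad = 0.010471976
CR = 178000 * 0.010471976 = 1864.0 m

1864.0 m


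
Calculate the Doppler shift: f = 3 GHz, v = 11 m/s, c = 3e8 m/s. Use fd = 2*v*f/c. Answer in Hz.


fd = 2 * 11 * 3000000000.0 / 3e8 = 220.0 Hz

220.0 Hz


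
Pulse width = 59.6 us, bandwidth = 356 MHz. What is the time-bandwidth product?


TBP = 59.6 * 356 = 21217.6

21217.6


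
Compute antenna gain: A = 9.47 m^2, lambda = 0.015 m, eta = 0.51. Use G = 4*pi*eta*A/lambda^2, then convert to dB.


G_linear = 4*pi*0.51*9.47/0.015^2 = 269741.33
G_dB = 10*log10(269741.33) = 54.3 dB

54.3 dB


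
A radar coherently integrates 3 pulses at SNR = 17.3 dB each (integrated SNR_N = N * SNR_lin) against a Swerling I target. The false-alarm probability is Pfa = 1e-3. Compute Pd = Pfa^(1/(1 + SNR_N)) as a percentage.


SNR_lin = 10^(17.3/10) = 53.70318
SNR_N = 3 * 53.70318 = 161.10954
1/(1 + SNR_N) = 1/162.10954 = 0.0061687
Pd = (1e-3)^0.0061687 = 0.95828
Pd = 95.8%

95.8%


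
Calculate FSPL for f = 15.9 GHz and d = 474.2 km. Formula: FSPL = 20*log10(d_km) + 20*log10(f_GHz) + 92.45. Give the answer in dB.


20*log10(474.2) = 53.52
20*log10(15.9) = 24.03
FSPL = 170.0 dB

170.0 dB


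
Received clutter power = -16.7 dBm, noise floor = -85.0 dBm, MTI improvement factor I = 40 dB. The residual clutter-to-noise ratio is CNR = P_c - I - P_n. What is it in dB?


CNR = -16.7 - 40 - (-85.0) = 28.3 dB

28.3 dB


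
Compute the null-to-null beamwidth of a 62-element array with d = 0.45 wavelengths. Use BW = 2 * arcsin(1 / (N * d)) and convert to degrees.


1/(N*d) = 1/(62*0.45) = 0.035842
BW = 2*arcsin(0.035842) = 4.1 degrees

4.1 degrees


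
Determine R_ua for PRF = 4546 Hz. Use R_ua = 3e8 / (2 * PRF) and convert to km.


R_ua = 3e8 / (2 * 4546) = 32996.0 m = 33.0 km

33.0 km


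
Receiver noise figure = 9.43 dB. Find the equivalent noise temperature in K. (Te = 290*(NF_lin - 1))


NF_lin = 10^(9.43/10) = 8.770008
Te = 290 * (8.770008 - 1) = 2253.3 K

2253.3 K


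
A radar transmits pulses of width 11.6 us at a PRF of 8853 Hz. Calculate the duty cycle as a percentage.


DC = 11.6e-6 * 8853 * 100 = 10.27%

10.27%


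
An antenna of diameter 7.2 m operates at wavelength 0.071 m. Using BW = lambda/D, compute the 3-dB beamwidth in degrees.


BW_rad = 0.071 / 7.2 = 0.009861
BW_deg = 0.57 degrees

0.57 degrees


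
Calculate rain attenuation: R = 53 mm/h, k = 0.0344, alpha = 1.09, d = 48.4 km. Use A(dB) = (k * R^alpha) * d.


gamma = 0.0344 * 53^1.09 = 2.606268 dB/km
A = 2.606268 * 48.4 = 126.14 dB

126.14 dB


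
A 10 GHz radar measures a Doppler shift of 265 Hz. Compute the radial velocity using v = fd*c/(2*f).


v = 265 * 3e8 / (2 * 10000000000.0) = 4.0 m/s

4.0 m/s


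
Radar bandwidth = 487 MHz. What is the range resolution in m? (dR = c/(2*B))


dR = 3e8 / (2 * 487000000.0) = 0.31 m

0.31 m


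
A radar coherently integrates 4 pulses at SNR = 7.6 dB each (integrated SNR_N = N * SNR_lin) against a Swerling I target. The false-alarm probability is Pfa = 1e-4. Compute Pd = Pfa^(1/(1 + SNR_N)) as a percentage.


SNR_lin = 10^(7.6/10) = 5.7544
SNR_N = 4 * 5.7544 = 23.0176
1/(1 + SNR_N) = 1/24.0176 = 0.0416361
Pd = (1e-4)^0.0416361 = 0.68148
Pd = 68.1%

68.1%


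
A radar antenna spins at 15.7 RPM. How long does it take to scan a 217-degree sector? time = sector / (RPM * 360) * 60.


t = 217 / (15.7 * 360) * 60 = 2.3 s

2.3 s


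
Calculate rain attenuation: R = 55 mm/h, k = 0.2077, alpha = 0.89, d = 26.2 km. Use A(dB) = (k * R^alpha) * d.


gamma = 0.2077 * 55^0.89 = 7.351218 dB/km
A = 7.351218 * 26.2 = 192.6 dB

192.6 dB


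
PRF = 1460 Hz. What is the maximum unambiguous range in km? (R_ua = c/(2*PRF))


R_ua = 3e8 / (2 * 1460) = 102739.7 m = 102.7 km

102.7 km


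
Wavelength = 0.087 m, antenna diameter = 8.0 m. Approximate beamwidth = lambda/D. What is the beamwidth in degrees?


BW_rad = 0.087 / 8.0 = 0.010875
BW_deg = 0.62 degrees

0.62 degrees


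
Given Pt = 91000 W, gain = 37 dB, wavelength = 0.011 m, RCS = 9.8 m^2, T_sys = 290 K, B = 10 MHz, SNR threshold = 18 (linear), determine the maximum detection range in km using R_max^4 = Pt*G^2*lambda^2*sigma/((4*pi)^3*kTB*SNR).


G_lin = 10^(37/10) = 5011.872336
R^4 = 91000 * 5011.872336^2 * 0.011^2 * 9.8 / ((4*pi)^3 * 1.38e-23 * 290 * 10000000.0 * 18)
R^4 = 1.89615e18 m^4
R_max = (1.89615e18)^(1/4) = 37108.1 m = 37.1 km

37.1 km


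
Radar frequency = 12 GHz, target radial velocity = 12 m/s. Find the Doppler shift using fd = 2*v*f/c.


fd = 2 * 12 * 12000000000.0 / 3e8 = 960.0 Hz

960.0 Hz


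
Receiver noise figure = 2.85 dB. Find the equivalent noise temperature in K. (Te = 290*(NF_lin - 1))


NF_lin = 10^(2.85/10) = 1.927525
Te = 290 * (1.927525 - 1) = 269.0 K

269.0 K


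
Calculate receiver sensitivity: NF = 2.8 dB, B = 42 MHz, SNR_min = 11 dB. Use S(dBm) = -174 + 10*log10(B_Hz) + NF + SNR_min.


10*log10(42000000.0) = 76.23
S = -174 + 76.23 + 2.8 + 11 = -84.0 dBm

-84.0 dBm


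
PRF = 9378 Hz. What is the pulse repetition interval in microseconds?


PRI = 1/9378 = 0.0001066325 s = 106.6 us

106.6 us


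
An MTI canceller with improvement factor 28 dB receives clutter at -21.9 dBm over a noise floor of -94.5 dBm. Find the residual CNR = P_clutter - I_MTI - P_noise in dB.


CNR = -21.9 - 28 - (-94.5) = 44.6 dB

44.6 dB


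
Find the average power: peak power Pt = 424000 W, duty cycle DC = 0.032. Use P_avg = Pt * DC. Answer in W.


P_avg = 424000 * 0.032 = 13568.0 W

13568.0 W


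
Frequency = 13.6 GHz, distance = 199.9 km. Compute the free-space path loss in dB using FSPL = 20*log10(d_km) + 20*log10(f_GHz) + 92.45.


20*log10(199.9) = 46.02
20*log10(13.6) = 22.67
FSPL = 161.1 dB

161.1 dB


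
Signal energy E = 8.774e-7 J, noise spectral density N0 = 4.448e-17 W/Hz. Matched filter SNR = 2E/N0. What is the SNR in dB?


SNR_lin = 2 * 8.774e-7 / 4.448e-17 = 3.945e10
SNR_dB = 10*log10(3.945e10) = 106.0 dB

106.0 dB


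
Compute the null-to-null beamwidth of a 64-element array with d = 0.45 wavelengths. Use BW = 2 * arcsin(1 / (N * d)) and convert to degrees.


1/(N*d) = 1/(64*0.45) = 0.034722
BW = 2*arcsin(0.034722) = 4.0 degrees

4.0 degrees


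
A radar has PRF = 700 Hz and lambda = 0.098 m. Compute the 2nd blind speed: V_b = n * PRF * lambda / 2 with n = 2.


V_blind = 2 * 700 * 0.098 / 2 = 68.6 m/s

68.6 m/s


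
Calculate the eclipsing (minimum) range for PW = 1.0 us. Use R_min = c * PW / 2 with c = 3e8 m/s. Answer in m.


R_min = 3e8 * 1.0e-6 / 2 = 150.0 m

150.0 m


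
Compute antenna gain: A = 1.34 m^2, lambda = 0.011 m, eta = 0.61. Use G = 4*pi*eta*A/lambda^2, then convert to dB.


G_linear = 4*pi*0.61*1.34/0.011^2 = 84890.51
G_dB = 10*log10(84890.51) = 49.3 dB

49.3 dB


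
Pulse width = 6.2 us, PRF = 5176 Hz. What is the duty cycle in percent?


DC = 6.2e-6 * 5176 * 100 = 3.21%

3.21%


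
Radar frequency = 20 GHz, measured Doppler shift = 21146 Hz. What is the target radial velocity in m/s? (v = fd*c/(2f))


v = 21146 * 3e8 / (2 * 20000000000.0) = 158.6 m/s

158.6 m/s


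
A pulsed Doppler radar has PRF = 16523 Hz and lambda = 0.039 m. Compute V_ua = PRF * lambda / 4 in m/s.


V_ua = 16523 * 0.039 / 4 = 161.1 m/s

161.1 m/s


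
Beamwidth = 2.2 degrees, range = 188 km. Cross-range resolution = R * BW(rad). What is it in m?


BW_rad = 0.038397244
CR = 188000 * 0.038397244 = 7218.7 m

7218.7 m


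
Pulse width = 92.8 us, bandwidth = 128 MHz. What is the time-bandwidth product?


TBP = 92.8 * 128 = 11878.4

11878.4


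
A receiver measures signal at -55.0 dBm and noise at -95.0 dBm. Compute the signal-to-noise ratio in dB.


SNR = -55.0 - (-95.0) = 40.0 dB

40.0 dB


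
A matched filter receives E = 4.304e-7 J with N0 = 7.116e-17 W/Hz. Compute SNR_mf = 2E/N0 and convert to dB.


SNR_lin = 2 * 4.304e-7 / 7.116e-17 = 1.21e10
SNR_dB = 10*log10(1.21e10) = 100.8 dB

100.8 dB


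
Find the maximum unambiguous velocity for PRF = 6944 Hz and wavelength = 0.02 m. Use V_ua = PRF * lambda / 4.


V_ua = 6944 * 0.02 / 4 = 34.7 m/s

34.7 m/s
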